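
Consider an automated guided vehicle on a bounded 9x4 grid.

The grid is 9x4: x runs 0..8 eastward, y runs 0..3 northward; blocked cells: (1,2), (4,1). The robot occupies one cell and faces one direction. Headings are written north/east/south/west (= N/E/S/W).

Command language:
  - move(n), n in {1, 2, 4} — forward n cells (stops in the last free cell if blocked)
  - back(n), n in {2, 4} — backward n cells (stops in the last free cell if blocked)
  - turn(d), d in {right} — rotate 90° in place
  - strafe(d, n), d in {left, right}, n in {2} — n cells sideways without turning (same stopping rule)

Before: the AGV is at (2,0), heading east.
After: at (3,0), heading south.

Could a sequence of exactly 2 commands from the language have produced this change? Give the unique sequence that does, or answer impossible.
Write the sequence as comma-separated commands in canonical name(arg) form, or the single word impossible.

key: position moved to (3,0) AND the heading swung to S — translation plus rotation needed
start: at (2,0), heading east
[1] after move(1): at (3,0), heading east
[2] after turn(right): at (3,0), heading south
uniquely the one of 64 2-step routes that fits.

move(1), turn(right)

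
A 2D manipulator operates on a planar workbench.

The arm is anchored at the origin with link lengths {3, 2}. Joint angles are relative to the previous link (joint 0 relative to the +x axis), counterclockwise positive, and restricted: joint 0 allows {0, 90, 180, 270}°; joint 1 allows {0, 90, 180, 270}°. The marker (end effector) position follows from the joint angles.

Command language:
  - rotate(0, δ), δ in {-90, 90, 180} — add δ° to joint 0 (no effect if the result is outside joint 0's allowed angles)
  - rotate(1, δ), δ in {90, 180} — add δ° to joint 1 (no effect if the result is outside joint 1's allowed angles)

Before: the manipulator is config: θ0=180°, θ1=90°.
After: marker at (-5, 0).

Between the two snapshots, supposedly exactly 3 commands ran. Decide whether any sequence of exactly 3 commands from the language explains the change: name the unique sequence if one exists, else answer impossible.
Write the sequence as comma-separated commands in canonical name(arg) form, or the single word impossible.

rotate(1, 90), rotate(1, 90), rotate(1, 90)

initial: config: θ0=180°, θ1=90°
t=1 rotate(1, 90) ⇒ config: θ0=180°, θ1=180°
t=2 rotate(1, 90) ⇒ config: θ0=180°, θ1=270°
t=3 rotate(1, 90) ⇒ config: θ0=180°, θ1=0°
no other 3-command option fits: unique.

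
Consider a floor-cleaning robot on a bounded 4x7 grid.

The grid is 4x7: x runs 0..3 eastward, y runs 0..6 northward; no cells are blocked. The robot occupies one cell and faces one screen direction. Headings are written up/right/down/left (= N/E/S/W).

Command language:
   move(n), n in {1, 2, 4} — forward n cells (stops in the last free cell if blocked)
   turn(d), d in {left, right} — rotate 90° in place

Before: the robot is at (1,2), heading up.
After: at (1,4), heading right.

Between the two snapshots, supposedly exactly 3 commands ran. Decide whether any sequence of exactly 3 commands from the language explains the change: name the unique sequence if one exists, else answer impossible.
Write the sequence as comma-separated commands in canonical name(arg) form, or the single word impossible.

move(1), move(1), turn(right)

key: running turn(right) before move(1) would end elsewhere — order is forced
t0: at (1,2), heading up
1. move(1) → at (1,3), heading up
2. move(1) → at (1,4), heading up
3. turn(right) → at (1,4), heading right
no other 3-command option fits: unique.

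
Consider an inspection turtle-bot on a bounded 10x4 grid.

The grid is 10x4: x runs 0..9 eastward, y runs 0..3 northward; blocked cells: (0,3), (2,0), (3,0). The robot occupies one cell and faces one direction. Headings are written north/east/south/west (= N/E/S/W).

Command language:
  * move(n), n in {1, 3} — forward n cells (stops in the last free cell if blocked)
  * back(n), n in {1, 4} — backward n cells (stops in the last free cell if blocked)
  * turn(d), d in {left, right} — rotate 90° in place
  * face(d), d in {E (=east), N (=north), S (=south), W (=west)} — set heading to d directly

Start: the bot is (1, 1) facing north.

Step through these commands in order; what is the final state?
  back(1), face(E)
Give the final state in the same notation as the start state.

(1, 0) facing east

initial: (1, 1) facing north
t=1 back(1) ⇒ (1, 0) facing north
t=2 face(E) ⇒ (1, 0) facing east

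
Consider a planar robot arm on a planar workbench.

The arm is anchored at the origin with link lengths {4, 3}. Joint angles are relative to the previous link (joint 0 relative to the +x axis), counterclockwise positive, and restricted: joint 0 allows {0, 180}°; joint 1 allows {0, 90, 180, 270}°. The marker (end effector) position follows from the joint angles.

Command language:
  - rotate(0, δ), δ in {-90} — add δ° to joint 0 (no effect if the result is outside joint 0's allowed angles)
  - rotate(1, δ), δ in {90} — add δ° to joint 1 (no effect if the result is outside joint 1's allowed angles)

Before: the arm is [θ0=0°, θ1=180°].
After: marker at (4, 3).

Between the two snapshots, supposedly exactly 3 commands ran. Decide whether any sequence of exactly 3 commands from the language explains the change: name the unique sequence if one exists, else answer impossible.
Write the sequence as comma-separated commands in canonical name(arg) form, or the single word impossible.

rotate(1, 90), rotate(1, 90), rotate(1, 90)

from: [θ0=0°, θ1=180°]
1. rotate(1, 90) → [θ0=0°, θ1=270°]
2. rotate(1, 90) → [θ0=0°, θ1=0°]
3. rotate(1, 90) → [θ0=0°, θ1=90°]
all 8 alternatives checked — unique.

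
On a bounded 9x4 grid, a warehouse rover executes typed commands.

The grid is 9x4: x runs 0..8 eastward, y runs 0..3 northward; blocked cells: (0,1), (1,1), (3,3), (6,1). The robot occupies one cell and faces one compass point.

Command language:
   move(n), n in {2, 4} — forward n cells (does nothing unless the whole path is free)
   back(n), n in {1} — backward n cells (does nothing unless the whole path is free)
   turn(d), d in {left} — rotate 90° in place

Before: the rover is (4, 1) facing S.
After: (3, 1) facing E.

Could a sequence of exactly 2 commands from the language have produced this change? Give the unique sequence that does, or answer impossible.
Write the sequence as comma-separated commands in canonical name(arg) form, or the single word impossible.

key: position moved to (3,1) AND the heading swung to E — translation plus rotation needed
from: (4, 1) facing S
1. turn(left) → (4, 1) facing E
2. back(1) → (3, 1) facing E
all 16 alternatives checked — unique.

turn(left), back(1)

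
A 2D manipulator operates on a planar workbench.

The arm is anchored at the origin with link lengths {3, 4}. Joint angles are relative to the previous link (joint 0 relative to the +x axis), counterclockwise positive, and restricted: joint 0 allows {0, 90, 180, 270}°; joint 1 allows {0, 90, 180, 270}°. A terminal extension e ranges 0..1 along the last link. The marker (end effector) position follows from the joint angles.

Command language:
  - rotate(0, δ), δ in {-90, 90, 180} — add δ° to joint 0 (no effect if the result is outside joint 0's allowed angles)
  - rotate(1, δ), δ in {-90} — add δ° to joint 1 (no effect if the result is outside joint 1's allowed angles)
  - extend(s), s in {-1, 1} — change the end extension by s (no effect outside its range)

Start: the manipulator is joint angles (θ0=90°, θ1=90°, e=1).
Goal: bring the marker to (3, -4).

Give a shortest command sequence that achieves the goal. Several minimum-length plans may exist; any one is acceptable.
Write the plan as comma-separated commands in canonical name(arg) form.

begin: joint angles (θ0=90°, θ1=90°, e=1)
step 1 (extend(-1)): joint angles (θ0=90°, θ1=90°, e=0)
step 2 (rotate(0, -90)): joint angles (θ0=0°, θ1=90°, e=0)
step 3 (rotate(1, -90)): joint angles (θ0=0°, θ1=0°, e=0)
step 4 (rotate(1, -90)): joint angles (θ0=0°, θ1=270°, e=0)
shorter routes all fall short; 4 is best.

extend(-1), rotate(0, -90), rotate(1, -90), rotate(1, -90)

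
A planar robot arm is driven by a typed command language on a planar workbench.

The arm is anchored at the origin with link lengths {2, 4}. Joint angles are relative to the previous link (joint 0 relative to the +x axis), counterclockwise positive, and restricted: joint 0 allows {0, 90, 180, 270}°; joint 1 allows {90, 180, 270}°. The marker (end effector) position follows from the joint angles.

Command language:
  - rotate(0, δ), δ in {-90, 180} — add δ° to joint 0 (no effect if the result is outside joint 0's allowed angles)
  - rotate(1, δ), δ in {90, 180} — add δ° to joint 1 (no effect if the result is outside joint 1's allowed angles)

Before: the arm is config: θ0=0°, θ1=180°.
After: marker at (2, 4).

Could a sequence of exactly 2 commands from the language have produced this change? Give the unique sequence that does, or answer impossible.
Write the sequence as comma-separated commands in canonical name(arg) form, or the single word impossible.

rotate(1, 90), rotate(1, 180)

key: order matters: swapping rotate(1, 90) and rotate(1, 180) lands elsewhere
initial: config: θ0=0°, θ1=180°
t=1 rotate(1, 90) ⇒ config: θ0=0°, θ1=270°
t=2 rotate(1, 180) ⇒ config: θ0=0°, θ1=90°
no other 2-command option fits: unique.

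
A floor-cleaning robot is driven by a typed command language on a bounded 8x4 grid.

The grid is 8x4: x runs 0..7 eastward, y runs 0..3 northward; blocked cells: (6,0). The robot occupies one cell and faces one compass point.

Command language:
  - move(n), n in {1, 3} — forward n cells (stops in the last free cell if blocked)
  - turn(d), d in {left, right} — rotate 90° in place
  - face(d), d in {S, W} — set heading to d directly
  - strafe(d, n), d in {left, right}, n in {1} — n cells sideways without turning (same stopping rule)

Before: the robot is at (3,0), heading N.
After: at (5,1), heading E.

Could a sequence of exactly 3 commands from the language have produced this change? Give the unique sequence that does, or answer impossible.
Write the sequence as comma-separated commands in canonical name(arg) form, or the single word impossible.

key: move(3) is stopped early by the blocked cell at (6,0)
begin: at (3,0), heading N
1. turn(right) → at (3,0), heading E
2. move(3) → at (5,0), heading E
3. strafe(left, 1) → at (5,1), heading E
all 512 alternatives checked — unique.

turn(right), move(3), strafe(left, 1)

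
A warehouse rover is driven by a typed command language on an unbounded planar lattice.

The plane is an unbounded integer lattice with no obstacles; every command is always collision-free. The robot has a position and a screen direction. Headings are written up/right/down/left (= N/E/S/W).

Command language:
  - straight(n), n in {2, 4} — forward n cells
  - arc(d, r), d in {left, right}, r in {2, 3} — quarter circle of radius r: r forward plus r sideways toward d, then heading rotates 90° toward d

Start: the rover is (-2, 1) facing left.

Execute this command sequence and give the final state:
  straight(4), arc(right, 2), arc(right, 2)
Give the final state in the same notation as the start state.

begin: (-2, 1) facing left
[1] after straight(4): (-6, 1) facing left
[2] after arc(right, 2): (-8, 3) facing up
[3] after arc(right, 2): (-6, 5) facing right

(-6, 5) facing right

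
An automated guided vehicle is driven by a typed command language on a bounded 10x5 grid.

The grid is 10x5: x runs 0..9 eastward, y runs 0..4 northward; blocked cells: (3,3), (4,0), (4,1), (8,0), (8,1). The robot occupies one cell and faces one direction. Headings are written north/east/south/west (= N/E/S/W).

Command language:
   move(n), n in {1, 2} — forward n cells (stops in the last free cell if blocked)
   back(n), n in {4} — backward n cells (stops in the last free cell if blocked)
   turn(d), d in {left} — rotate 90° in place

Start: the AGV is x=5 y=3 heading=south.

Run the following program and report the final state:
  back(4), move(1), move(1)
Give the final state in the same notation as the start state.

initial: x=5 y=3 heading=south
1. back(4) → x=5 y=4 heading=south
2. move(1) → x=5 y=3 heading=south
3. move(1) → x=5 y=2 heading=south

x=5 y=2 heading=south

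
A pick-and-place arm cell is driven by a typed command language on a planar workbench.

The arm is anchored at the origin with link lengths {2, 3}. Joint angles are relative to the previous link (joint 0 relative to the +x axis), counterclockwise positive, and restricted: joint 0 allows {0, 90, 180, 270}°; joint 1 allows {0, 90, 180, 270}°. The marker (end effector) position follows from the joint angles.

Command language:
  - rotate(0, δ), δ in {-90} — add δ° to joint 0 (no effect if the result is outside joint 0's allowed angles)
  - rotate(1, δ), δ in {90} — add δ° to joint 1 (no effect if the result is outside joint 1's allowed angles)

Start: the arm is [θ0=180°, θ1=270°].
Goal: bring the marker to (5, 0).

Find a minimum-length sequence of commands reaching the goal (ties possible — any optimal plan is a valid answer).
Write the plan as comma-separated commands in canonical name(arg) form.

from: [θ0=180°, θ1=270°]
1. rotate(1, 90) → [θ0=180°, θ1=0°]
2. rotate(0, -90) → [θ0=90°, θ1=0°]
3. rotate(0, -90) → [θ0=0°, θ1=0°]
no 2-step plan works, so 3 is optimal.

rotate(1, 90), rotate(0, -90), rotate(0, -90)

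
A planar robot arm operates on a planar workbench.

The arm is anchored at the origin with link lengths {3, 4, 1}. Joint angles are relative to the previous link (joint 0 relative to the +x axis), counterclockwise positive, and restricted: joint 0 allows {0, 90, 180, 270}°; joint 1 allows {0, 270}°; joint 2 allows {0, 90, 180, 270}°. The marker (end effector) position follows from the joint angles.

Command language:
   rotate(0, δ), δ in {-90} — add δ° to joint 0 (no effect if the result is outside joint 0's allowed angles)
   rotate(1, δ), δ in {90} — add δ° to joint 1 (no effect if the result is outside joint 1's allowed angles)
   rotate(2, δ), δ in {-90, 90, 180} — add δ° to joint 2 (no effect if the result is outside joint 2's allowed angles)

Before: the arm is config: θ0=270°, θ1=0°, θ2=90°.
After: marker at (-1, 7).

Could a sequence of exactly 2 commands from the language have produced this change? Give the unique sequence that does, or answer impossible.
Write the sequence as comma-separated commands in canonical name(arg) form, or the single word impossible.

start: config: θ0=270°, θ1=0°, θ2=90°
[1] after rotate(0, -90): config: θ0=180°, θ1=0°, θ2=90°
[2] after rotate(0, -90): config: θ0=90°, θ1=0°, θ2=90°
no rival 2-sequence matches.

rotate(0, -90), rotate(0, -90)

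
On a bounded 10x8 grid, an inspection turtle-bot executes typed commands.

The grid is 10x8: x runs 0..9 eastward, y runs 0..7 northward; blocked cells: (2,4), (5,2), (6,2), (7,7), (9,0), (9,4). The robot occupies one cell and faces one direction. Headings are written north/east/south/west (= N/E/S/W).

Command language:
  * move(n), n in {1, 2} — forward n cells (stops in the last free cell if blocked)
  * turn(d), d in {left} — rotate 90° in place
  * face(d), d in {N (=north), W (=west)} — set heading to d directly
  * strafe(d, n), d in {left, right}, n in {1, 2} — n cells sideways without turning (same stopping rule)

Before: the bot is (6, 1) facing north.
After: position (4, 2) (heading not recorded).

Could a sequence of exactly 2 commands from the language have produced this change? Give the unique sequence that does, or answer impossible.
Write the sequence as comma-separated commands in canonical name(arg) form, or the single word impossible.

strafe(left, 2), move(1)

key: order matters: swapping strafe(left, 2) and move(1) lands elsewhere
t0: (6, 1) facing north
step 1 (strafe(left, 2)): (4, 1) facing north
step 2 (move(1)): (4, 2) facing north
no other 2-command option fits: unique.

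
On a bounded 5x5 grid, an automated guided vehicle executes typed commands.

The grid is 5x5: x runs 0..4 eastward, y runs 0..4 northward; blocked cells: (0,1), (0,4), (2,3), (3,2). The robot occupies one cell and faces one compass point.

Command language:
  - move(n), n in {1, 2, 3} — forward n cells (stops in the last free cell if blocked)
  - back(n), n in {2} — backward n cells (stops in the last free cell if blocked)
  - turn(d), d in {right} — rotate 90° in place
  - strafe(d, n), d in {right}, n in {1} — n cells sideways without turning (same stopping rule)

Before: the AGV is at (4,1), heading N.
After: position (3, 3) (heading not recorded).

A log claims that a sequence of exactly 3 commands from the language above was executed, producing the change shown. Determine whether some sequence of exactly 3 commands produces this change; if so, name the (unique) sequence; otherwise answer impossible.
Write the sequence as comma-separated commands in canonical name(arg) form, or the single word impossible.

key: back(2) is stopped early by the blocked cell at (2,3)
t0: at (4,1), heading N
[1] after move(2): at (4,3), heading N
[2] after turn(right): at (4,3), heading E
[3] after back(2): at (3,3), heading E
no other 3-command option fits: unique.

move(2), turn(right), back(2)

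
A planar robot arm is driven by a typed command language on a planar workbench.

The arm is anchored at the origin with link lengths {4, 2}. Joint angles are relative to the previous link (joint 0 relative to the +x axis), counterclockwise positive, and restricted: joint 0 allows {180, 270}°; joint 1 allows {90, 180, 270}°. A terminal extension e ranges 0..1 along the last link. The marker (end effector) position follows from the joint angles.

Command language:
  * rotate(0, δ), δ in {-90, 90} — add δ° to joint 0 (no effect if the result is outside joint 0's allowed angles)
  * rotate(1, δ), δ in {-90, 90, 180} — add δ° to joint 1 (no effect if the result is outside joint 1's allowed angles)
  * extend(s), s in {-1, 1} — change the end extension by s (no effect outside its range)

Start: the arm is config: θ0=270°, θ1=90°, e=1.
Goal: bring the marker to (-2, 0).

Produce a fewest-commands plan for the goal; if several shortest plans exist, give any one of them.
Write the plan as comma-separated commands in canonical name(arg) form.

extend(-1), rotate(0, -90), rotate(1, 90)

initial: config: θ0=270°, θ1=90°, e=1
step 1 (extend(-1)): config: θ0=270°, θ1=90°, e=0
step 2 (rotate(0, -90)): config: θ0=180°, θ1=90°, e=0
step 3 (rotate(1, 90)): config: θ0=180°, θ1=180°, e=0
shorter routes all fall short; 3 is best.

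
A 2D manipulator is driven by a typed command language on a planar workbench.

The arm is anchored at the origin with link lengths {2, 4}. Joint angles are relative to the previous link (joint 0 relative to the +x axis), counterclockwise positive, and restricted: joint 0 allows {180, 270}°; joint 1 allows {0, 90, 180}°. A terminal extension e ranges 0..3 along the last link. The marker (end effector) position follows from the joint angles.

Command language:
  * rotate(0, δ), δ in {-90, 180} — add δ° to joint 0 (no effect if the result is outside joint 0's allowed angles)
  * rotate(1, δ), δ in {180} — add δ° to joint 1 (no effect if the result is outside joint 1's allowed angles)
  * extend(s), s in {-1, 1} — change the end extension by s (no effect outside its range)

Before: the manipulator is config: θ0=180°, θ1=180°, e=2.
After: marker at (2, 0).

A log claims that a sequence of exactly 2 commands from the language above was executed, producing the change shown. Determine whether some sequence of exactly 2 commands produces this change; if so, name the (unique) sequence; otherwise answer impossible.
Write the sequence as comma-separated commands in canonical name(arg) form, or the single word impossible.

initial: config: θ0=180°, θ1=180°, e=2
1. extend(-1) → config: θ0=180°, θ1=180°, e=1
2. extend(-1) → config: θ0=180°, θ1=180°, e=0
no other 2-command option fits: unique.

extend(-1), extend(-1)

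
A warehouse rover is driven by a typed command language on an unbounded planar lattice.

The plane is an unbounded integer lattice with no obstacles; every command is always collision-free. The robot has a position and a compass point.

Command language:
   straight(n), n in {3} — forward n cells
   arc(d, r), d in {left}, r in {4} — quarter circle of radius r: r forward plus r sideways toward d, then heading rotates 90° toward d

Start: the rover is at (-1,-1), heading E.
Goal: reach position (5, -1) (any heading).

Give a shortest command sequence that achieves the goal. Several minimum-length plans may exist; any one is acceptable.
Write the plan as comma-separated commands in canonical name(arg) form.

straight(3), straight(3)

t0: at (-1,-1), heading E
t=1 straight(3) ⇒ at (2,-1), heading E
t=2 straight(3) ⇒ at (5,-1), heading E
no 1-step plan works, so 2 is optimal.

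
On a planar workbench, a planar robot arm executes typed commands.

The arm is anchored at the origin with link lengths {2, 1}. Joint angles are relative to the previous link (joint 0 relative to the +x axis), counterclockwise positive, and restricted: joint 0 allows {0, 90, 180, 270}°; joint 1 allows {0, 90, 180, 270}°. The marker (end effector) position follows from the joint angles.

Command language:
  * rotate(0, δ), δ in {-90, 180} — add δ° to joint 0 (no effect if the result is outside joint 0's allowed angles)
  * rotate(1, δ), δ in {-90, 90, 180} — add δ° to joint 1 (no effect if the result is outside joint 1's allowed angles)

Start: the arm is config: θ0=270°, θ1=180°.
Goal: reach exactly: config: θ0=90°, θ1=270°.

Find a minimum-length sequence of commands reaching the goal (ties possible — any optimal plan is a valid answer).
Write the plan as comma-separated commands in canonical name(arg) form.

rotate(0, 180), rotate(1, 90)

begin: config: θ0=270°, θ1=180°
[1] after rotate(0, 180): config: θ0=90°, θ1=180°
[2] after rotate(1, 90): config: θ0=90°, θ1=270°
minimal: 2 command(s), checked below 2.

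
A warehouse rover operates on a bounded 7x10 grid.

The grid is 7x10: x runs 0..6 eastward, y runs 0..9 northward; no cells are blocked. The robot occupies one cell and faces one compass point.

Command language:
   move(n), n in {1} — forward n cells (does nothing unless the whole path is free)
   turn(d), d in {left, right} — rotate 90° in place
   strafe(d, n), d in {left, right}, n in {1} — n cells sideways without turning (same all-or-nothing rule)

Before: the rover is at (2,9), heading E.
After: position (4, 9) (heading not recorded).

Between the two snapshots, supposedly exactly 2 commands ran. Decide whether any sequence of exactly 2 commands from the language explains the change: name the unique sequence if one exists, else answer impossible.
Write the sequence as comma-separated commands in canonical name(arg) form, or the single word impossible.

begin: at (2,9), heading E
step 1 (move(1)): at (3,9), heading E
step 2 (move(1)): at (4,9), heading E
all 25 alternatives checked — unique.

move(1), move(1)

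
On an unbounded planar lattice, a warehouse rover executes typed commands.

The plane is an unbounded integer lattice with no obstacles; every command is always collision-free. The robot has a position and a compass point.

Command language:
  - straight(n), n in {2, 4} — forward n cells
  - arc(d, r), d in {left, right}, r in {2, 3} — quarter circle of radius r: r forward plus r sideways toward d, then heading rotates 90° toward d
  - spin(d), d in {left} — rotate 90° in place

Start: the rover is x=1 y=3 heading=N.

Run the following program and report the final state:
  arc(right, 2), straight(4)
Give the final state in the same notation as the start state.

from: x=1 y=3 heading=N
step 1 (arc(right, 2)): x=3 y=5 heading=E
step 2 (straight(4)): x=7 y=5 heading=E

x=7 y=5 heading=E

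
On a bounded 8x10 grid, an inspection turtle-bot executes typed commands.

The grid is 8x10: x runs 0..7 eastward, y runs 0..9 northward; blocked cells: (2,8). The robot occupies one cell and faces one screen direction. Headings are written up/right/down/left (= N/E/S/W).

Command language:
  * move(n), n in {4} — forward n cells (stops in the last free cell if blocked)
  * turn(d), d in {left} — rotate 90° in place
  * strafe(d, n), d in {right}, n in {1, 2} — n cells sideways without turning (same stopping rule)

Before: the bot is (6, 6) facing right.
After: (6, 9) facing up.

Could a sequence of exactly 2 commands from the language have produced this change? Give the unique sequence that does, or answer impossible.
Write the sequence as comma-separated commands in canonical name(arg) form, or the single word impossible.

key: order matters: swapping turn(left) and move(4) lands elsewhere
t0: (6, 6) facing right
1. turn(left) → (6, 6) facing up
2. move(4) → (6, 9) facing up
uniquely the one of 16 2-step routes that fits.

turn(left), move(4)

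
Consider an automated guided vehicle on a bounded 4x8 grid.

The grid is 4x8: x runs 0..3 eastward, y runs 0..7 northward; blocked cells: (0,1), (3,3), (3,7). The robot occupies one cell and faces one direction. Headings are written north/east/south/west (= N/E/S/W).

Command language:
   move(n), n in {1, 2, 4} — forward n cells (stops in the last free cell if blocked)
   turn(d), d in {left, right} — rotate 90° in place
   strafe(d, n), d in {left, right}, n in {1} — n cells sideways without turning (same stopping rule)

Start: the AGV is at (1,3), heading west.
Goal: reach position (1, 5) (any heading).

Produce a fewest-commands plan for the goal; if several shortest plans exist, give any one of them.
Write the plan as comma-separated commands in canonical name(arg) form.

strafe(right, 1), strafe(right, 1)

t0: at (1,3), heading west
[1] after strafe(right, 1): at (1,4), heading west
[2] after strafe(right, 1): at (1,5), heading west
no 1-step plan works, so 2 is optimal.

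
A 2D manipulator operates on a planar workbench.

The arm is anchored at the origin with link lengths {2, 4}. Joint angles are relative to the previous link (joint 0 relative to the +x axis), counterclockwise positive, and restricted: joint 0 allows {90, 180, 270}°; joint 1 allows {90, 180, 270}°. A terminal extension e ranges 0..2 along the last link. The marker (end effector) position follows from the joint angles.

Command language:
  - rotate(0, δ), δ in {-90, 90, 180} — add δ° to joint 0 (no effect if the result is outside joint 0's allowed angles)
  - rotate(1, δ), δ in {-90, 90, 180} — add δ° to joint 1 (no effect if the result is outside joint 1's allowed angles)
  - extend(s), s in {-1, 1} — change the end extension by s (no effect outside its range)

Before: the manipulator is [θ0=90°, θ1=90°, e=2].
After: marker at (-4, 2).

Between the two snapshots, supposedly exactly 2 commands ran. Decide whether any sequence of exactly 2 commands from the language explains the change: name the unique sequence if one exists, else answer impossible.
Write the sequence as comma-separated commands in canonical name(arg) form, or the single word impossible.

t0: [θ0=90°, θ1=90°, e=2]
[1] after extend(-1): [θ0=90°, θ1=90°, e=1]
[2] after extend(-1): [θ0=90°, θ1=90°, e=0]
no other 2-command option fits: unique.

extend(-1), extend(-1)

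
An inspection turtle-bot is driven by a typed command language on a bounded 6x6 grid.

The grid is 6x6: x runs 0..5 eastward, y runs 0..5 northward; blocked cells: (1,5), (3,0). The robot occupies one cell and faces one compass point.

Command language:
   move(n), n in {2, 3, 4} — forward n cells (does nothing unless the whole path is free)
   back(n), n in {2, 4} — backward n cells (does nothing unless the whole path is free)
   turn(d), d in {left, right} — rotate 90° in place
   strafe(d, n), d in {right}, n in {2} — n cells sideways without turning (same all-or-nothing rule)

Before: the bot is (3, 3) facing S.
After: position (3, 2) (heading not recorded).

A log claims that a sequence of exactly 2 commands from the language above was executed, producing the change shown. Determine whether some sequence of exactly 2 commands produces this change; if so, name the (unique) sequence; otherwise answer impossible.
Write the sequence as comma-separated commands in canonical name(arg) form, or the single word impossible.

back(2), move(3)

key: running move(3) before back(2) would end elsewhere — order is forced
begin: (3, 3) facing S
t=1 back(2) ⇒ (3, 5) facing S
t=2 move(3) ⇒ (3, 2) facing S
no other 2-command option fits: unique.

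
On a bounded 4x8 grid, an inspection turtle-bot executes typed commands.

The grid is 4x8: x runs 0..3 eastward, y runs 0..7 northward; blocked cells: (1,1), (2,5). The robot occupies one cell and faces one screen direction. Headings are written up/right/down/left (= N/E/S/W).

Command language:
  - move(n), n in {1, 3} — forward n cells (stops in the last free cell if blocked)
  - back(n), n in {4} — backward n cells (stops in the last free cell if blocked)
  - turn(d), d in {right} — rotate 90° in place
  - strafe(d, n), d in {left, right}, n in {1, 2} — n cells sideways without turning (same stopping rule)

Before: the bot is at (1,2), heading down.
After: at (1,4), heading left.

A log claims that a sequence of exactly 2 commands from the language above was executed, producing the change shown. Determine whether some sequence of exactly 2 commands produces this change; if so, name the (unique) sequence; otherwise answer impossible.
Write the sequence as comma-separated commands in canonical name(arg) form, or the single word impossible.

turn(right), strafe(right, 2)

key: running strafe(right, 2) before turn(right) would end elsewhere — order is forced
begin: at (1,2), heading down
[1] after turn(right): at (1,2), heading left
[2] after strafe(right, 2): at (1,4), heading left
all 64 alternatives checked — unique.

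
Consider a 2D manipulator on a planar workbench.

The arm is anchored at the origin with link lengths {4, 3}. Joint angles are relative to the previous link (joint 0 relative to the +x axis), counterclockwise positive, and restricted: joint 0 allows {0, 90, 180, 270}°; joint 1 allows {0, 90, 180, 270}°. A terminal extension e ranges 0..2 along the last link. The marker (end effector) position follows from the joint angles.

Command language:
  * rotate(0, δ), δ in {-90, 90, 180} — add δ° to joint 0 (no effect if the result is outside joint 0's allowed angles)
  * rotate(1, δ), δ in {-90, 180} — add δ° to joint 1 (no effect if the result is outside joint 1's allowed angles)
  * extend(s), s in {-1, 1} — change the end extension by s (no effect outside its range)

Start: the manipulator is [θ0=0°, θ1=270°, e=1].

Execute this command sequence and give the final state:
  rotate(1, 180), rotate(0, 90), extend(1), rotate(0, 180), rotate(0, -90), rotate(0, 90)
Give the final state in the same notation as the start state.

t0: [θ0=0°, θ1=270°, e=1]
t=1 rotate(1, 180) ⇒ [θ0=0°, θ1=90°, e=1]
t=2 rotate(0, 90) ⇒ [θ0=90°, θ1=90°, e=1]
t=3 extend(1) ⇒ [θ0=90°, θ1=90°, e=2]
t=4 rotate(0, 180) ⇒ [θ0=270°, θ1=90°, e=2]
t=5 rotate(0, -90) ⇒ [θ0=180°, θ1=90°, e=2]
t=6 rotate(0, 90) ⇒ [θ0=270°, θ1=90°, e=2]

[θ0=270°, θ1=90°, e=2]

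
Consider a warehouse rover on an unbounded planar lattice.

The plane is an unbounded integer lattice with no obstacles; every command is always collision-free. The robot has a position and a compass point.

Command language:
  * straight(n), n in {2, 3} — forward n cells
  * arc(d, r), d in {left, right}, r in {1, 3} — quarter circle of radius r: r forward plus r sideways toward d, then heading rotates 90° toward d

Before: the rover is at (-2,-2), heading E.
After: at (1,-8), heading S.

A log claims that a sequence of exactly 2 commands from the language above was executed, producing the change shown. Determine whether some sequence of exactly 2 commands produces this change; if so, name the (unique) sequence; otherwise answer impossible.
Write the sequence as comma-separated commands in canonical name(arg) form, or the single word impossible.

key: position moved to (1,-8) AND the heading swung to S — translation plus rotation needed
from: at (-2,-2), heading E
t=1 arc(right, 3) ⇒ at (1,-5), heading S
t=2 straight(3) ⇒ at (1,-8), heading S
uniquely the one of 36 2-step routes that fits.

arc(right, 3), straight(3)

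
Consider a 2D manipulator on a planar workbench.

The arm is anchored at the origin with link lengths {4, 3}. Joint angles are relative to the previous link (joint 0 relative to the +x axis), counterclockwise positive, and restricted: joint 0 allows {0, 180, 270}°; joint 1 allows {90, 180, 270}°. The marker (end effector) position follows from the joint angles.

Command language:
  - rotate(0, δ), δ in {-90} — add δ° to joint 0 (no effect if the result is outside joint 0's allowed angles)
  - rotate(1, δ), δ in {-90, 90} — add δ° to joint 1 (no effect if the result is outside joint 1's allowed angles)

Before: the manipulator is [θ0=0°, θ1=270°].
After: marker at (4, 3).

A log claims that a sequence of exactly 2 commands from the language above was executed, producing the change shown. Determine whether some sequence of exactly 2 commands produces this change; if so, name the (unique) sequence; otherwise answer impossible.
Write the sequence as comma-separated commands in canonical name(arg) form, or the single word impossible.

t0: [θ0=0°, θ1=270°]
step 1 (rotate(1, -90)): [θ0=0°, θ1=180°]
step 2 (rotate(1, -90)): [θ0=0°, θ1=90°]
uniquely the one of 9 2-step routes that fits.

rotate(1, -90), rotate(1, -90)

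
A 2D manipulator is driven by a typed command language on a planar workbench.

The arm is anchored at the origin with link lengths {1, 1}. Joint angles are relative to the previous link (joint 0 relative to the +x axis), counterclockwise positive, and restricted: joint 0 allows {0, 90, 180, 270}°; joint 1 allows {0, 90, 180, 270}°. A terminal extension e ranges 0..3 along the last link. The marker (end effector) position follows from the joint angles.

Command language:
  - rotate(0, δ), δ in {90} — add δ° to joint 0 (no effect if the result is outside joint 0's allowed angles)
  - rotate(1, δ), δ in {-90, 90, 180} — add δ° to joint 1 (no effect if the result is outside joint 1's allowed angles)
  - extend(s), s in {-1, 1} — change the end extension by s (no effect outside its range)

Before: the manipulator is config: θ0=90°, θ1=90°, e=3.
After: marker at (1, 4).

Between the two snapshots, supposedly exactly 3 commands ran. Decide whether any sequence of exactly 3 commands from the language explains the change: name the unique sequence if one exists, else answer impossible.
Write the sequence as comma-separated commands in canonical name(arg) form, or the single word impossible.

initial: config: θ0=90°, θ1=90°, e=3
step 1 (rotate(0, 90)): config: θ0=180°, θ1=90°, e=3
step 2 (rotate(0, 90)): config: θ0=270°, θ1=90°, e=3
step 3 (rotate(0, 90)): config: θ0=0°, θ1=90°, e=3
no rival 3-sequence matches.

rotate(0, 90), rotate(0, 90), rotate(0, 90)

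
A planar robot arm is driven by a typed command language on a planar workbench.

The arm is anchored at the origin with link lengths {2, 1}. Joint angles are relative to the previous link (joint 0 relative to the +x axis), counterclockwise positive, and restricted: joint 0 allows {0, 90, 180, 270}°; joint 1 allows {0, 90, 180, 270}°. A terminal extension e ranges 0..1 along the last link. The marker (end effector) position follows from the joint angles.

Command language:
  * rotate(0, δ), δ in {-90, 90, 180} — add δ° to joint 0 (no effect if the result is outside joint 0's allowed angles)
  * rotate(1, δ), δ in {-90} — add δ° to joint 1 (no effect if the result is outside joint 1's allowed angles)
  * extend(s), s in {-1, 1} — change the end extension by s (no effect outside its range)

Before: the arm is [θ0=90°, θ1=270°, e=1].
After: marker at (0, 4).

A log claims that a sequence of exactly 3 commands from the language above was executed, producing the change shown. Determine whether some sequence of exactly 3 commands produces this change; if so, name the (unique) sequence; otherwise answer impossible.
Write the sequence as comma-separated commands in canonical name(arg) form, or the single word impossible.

rotate(1, -90), rotate(1, -90), rotate(1, -90)

start: [θ0=90°, θ1=270°, e=1]
1. rotate(1, -90) → [θ0=90°, θ1=180°, e=1]
2. rotate(1, -90) → [θ0=90°, θ1=90°, e=1]
3. rotate(1, -90) → [θ0=90°, θ1=0°, e=1]
no rival 3-sequence matches.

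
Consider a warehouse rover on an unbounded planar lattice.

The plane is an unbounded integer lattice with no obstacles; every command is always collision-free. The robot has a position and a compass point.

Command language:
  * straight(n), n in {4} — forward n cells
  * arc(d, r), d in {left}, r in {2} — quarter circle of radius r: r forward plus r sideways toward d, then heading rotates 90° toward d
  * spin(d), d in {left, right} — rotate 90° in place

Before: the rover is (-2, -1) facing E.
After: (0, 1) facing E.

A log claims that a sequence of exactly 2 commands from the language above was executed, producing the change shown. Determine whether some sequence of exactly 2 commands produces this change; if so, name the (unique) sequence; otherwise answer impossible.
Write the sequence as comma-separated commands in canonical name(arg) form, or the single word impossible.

arc(left, 2), spin(right)

key: running spin(right) before arc(left, 2) would end elsewhere — order is forced
initial: (-2, -1) facing E
t=1 arc(left, 2) ⇒ (0, 1) facing N
t=2 spin(right) ⇒ (0, 1) facing E
all 16 alternatives checked — unique.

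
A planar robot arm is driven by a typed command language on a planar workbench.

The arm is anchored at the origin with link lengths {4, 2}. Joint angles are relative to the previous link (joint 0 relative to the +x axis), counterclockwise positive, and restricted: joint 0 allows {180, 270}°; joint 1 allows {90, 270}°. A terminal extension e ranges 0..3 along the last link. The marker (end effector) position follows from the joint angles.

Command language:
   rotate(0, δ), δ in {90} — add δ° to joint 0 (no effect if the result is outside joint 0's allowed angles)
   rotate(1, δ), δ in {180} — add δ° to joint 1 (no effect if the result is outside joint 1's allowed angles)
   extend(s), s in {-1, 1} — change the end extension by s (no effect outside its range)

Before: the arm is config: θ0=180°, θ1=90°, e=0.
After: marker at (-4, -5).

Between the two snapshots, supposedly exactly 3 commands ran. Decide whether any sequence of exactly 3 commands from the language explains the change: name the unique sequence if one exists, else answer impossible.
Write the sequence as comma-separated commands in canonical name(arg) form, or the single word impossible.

begin: config: θ0=180°, θ1=90°, e=0
[1] after extend(1): config: θ0=180°, θ1=90°, e=1
[2] after extend(1): config: θ0=180°, θ1=90°, e=2
[3] after extend(1): config: θ0=180°, θ1=90°, e=3
no rival 3-sequence matches.

extend(1), extend(1), extend(1)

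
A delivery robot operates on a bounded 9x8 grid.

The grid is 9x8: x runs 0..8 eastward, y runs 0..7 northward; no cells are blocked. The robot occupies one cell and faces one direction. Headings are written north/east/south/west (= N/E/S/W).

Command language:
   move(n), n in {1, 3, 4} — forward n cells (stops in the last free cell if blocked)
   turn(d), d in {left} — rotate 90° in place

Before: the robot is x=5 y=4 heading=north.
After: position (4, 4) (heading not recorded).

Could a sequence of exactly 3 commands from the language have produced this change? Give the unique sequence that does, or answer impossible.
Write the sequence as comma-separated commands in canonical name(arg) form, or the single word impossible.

turn(left), move(1), turn(left)

initial: x=5 y=4 heading=north
[1] after turn(left): x=5 y=4 heading=west
[2] after move(1): x=4 y=4 heading=west
[3] after turn(left): x=4 y=4 heading=south
no rival 3-sequence matches.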